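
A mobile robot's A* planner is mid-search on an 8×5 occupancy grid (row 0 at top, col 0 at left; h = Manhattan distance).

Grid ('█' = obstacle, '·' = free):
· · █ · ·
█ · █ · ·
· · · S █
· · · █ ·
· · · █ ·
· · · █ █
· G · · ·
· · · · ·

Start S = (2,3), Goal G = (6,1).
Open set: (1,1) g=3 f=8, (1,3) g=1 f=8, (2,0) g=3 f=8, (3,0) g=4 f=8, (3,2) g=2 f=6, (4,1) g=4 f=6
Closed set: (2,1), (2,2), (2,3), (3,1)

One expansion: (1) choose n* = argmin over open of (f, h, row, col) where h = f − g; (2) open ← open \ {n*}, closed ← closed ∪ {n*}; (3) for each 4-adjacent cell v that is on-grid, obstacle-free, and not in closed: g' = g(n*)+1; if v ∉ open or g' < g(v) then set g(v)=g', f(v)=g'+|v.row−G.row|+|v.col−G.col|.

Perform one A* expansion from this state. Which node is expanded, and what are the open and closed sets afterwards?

step 1: expand (4,1) (f=6, h=2) → closed; open now [(1,1) g=3 f=8, (1,3) g=1 f=8, (2,0) g=3 f=8, (3,0) g=4 f=8, (3,2) g=2 f=6, (4,0) g=5 f=8, (4,2) g=5 f=8, (5,1) g=5 f=6]

expanded=(4,1); open=[(1,1) g=3 f=8, (1,3) g=1 f=8, (2,0) g=3 f=8, (3,0) g=4 f=8, (3,2) g=2 f=6, (4,0) g=5 f=8, (4,2) g=5 f=8, (5,1) g=5 f=6]; closed=[(2,1), (2,2), (2,3), (3,1), (4,1)]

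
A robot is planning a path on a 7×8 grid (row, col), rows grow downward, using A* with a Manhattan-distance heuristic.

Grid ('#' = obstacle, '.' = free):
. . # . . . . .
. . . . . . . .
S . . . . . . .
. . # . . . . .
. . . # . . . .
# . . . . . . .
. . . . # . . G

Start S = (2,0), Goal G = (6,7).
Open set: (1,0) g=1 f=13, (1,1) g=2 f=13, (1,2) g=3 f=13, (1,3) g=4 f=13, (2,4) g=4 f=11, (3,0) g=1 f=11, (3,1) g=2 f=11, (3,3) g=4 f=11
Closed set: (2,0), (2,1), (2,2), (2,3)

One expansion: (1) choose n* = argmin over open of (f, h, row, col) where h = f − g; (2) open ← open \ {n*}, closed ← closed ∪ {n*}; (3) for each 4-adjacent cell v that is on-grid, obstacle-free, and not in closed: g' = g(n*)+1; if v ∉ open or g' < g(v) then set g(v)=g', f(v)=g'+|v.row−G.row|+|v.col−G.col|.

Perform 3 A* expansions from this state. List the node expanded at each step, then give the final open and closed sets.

step 1: expand (2,4) (f=11, h=7) → closed; open now [(1,0) g=1 f=13, (1,1) g=2 f=13, (1,2) g=3 f=13, (1,3) g=4 f=13, (1,4) g=5 f=13, (2,5) g=5 f=11, (3,0) g=1 f=11, (3,1) g=2 f=11, (3,3) g=4 f=11, (3,4) g=5 f=11]
step 2: expand (2,5) (f=11, h=6) → closed; open now [(1,0) g=1 f=13, (1,1) g=2 f=13, (1,2) g=3 f=13, (1,3) g=4 f=13, (1,4) g=5 f=13, (1,5) g=6 f=13, (2,6) g=6 f=11, (3,0) g=1 f=11, (3,1) g=2 f=11, (3,3) g=4 f=11, (3,4) g=5 f=11, (3,5) g=6 f=11]
step 3: expand (2,6) (f=11, h=5) → closed; open now [(1,0) g=1 f=13, (1,1) g=2 f=13, (1,2) g=3 f=13, (1,3) g=4 f=13, (1,4) g=5 f=13, (1,5) g=6 f=13, (1,6) g=7 f=13, (2,7) g=7 f=11, (3,0) g=1 f=11, (3,1) g=2 f=11, (3,3) g=4 f=11, (3,4) g=5 f=11, (3,5) g=6 f=11, (3,6) g=7 f=11]

order=[(2,4) → (2,5) → (2,6)]; open=[(1,0) g=1 f=13, (1,1) g=2 f=13, (1,2) g=3 f=13, (1,3) g=4 f=13, (1,4) g=5 f=13, (1,5) g=6 f=13, (1,6) g=7 f=13, (2,7) g=7 f=11, (3,0) g=1 f=11, (3,1) g=2 f=11, (3,3) g=4 f=11, (3,4) g=5 f=11, (3,5) g=6 f=11, (3,6) g=7 f=11]; closed=[(2,0), (2,1), (2,2), (2,3), (2,4), (2,5), (2,6)]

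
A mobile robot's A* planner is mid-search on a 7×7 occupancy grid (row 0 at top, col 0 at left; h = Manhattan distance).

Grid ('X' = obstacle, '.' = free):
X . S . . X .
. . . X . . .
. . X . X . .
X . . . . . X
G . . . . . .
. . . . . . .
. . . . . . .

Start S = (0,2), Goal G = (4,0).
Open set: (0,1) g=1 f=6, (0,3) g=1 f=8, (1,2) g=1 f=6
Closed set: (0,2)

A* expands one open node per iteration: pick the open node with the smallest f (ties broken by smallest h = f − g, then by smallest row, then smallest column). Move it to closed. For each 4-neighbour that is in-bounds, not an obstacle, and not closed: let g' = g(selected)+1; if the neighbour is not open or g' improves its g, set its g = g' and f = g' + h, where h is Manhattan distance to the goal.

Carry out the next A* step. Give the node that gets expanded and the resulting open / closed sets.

step 1: expand (0,1) (f=6, h=5) → closed; open now [(0,3) g=1 f=8, (1,1) g=2 f=6, (1,2) g=1 f=6]

expanded=(0,1); open=[(0,3) g=1 f=8, (1,1) g=2 f=6, (1,2) g=1 f=6]; closed=[(0,1), (0,2)]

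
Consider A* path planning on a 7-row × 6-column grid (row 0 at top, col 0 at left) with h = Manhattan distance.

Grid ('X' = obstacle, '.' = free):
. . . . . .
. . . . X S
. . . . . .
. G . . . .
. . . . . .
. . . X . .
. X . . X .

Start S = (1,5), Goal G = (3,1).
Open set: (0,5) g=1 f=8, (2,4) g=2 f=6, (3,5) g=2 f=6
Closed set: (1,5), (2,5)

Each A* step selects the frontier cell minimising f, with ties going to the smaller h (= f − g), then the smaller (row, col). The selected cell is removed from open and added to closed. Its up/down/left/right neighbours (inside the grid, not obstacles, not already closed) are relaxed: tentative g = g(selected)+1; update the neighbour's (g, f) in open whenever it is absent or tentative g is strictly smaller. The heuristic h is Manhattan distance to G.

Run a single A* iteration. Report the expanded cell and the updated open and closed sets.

expanded=(2,4); open=[(0,5) g=1 f=8, (2,3) g=3 f=6, (3,4) g=3 f=6, (3,5) g=2 f=6]; closed=[(1,5), (2,4), (2,5)]

step 1: expand (2,4) (f=6, h=4) → closed; open now [(0,5) g=1 f=8, (2,3) g=3 f=6, (3,4) g=3 f=6, (3,5) g=2 f=6]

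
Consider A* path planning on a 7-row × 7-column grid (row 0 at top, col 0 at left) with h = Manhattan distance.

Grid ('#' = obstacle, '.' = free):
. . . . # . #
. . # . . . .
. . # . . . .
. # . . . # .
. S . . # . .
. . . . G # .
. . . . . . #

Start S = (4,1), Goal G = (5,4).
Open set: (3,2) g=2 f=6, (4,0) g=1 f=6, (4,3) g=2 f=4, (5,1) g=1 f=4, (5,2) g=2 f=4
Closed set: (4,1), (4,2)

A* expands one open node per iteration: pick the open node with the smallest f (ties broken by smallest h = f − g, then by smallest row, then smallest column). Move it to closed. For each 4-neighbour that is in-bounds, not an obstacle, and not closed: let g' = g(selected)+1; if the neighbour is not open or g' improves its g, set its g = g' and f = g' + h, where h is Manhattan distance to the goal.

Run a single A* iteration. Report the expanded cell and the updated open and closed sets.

step 1: expand (4,3) (f=4, h=2) → closed; open now [(3,2) g=2 f=6, (3,3) g=3 f=6, (4,0) g=1 f=6, (5,1) g=1 f=4, (5,2) g=2 f=4, (5,3) g=3 f=4]

expanded=(4,3); open=[(3,2) g=2 f=6, (3,3) g=3 f=6, (4,0) g=1 f=6, (5,1) g=1 f=4, (5,2) g=2 f=4, (5,3) g=3 f=4]; closed=[(4,1), (4,2), (4,3)]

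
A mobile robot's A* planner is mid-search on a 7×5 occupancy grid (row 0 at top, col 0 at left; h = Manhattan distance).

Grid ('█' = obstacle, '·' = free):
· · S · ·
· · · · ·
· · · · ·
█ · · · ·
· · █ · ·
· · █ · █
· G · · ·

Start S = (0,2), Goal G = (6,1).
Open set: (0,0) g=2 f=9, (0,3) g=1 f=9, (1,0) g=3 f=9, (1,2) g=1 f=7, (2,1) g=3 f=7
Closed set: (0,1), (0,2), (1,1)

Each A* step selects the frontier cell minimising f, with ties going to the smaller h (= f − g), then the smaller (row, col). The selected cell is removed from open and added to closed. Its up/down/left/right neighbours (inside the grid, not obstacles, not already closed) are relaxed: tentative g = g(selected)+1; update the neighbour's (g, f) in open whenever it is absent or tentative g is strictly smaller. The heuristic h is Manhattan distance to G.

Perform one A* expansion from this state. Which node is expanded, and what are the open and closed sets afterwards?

step 1: expand (2,1) (f=7, h=4) → closed; open now [(0,0) g=2 f=9, (0,3) g=1 f=9, (1,0) g=3 f=9, (1,2) g=1 f=7, (2,0) g=4 f=9, (2,2) g=4 f=9, (3,1) g=4 f=7]

expanded=(2,1); open=[(0,0) g=2 f=9, (0,3) g=1 f=9, (1,0) g=3 f=9, (1,2) g=1 f=7, (2,0) g=4 f=9, (2,2) g=4 f=9, (3,1) g=4 f=7]; closed=[(0,1), (0,2), (1,1), (2,1)]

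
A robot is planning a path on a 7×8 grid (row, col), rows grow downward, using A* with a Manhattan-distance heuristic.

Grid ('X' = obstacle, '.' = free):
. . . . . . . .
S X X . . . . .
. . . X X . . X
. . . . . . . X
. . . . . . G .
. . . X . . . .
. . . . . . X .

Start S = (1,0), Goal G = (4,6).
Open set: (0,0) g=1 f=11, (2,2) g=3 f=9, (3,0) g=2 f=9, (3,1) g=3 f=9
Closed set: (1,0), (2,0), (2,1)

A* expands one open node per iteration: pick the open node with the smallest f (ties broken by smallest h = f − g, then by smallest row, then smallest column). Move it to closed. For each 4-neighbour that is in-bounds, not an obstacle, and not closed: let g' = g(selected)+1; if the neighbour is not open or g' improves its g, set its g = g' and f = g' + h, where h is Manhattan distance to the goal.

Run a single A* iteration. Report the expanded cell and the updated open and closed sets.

step 1: expand (2,2) (f=9, h=6) → closed; open now [(0,0) g=1 f=11, (3,0) g=2 f=9, (3,1) g=3 f=9, (3,2) g=4 f=9]

expanded=(2,2); open=[(0,0) g=1 f=11, (3,0) g=2 f=9, (3,1) g=3 f=9, (3,2) g=4 f=9]; closed=[(1,0), (2,0), (2,1), (2,2)]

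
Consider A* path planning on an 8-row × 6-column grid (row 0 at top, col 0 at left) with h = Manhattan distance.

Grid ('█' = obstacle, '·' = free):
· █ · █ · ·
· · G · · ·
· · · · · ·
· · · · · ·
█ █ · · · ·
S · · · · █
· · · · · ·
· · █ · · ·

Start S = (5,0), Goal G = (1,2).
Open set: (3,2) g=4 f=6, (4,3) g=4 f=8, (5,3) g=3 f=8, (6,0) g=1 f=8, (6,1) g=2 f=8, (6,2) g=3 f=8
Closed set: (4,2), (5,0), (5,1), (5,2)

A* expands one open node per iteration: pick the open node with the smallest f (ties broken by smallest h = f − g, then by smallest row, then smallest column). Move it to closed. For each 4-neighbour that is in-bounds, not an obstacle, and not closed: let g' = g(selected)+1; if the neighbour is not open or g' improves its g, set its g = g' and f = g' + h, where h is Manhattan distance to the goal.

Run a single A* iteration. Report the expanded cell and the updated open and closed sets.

step 1: expand (3,2) (f=6, h=2) → closed; open now [(2,2) g=5 f=6, (3,1) g=5 f=8, (3,3) g=5 f=8, (4,3) g=4 f=8, (5,3) g=3 f=8, (6,0) g=1 f=8, (6,1) g=2 f=8, (6,2) g=3 f=8]

expanded=(3,2); open=[(2,2) g=5 f=6, (3,1) g=5 f=8, (3,3) g=5 f=8, (4,3) g=4 f=8, (5,3) g=3 f=8, (6,0) g=1 f=8, (6,1) g=2 f=8, (6,2) g=3 f=8]; closed=[(3,2), (4,2), (5,0), (5,1), (5,2)]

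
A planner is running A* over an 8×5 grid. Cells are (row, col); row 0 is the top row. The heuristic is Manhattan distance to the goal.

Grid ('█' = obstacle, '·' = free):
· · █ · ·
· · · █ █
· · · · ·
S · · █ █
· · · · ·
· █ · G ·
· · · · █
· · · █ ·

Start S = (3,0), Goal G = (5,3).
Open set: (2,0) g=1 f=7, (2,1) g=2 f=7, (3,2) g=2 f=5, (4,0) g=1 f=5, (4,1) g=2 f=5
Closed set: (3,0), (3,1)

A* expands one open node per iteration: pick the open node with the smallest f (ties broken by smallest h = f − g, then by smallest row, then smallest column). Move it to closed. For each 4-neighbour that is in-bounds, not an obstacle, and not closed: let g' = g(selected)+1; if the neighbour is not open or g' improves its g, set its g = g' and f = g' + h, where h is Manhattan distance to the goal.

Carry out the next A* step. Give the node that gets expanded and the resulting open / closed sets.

expanded=(3,2); open=[(2,0) g=1 f=7, (2,1) g=2 f=7, (2,2) g=3 f=7, (4,0) g=1 f=5, (4,1) g=2 f=5, (4,2) g=3 f=5]; closed=[(3,0), (3,1), (3,2)]

step 1: expand (3,2) (f=5, h=3) → closed; open now [(2,0) g=1 f=7, (2,1) g=2 f=7, (2,2) g=3 f=7, (4,0) g=1 f=5, (4,1) g=2 f=5, (4,2) g=3 f=5]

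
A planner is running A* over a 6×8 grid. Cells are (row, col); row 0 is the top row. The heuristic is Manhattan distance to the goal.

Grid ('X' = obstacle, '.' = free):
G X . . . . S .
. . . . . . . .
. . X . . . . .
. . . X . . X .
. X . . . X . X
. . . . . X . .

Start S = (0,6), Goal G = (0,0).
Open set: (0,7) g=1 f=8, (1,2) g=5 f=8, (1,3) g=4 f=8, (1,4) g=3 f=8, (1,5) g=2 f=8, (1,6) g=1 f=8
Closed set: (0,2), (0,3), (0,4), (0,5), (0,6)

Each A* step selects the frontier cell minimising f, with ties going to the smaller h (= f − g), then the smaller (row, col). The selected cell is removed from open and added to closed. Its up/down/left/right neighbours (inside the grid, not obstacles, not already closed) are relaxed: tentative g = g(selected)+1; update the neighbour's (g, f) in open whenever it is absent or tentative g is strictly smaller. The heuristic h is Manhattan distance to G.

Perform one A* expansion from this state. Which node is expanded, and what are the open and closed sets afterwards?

expanded=(1,2); open=[(0,7) g=1 f=8, (1,1) g=6 f=8, (1,3) g=4 f=8, (1,4) g=3 f=8, (1,5) g=2 f=8, (1,6) g=1 f=8]; closed=[(0,2), (0,3), (0,4), (0,5), (0,6), (1,2)]

step 1: expand (1,2) (f=8, h=3) → closed; open now [(0,7) g=1 f=8, (1,1) g=6 f=8, (1,3) g=4 f=8, (1,4) g=3 f=8, (1,5) g=2 f=8, (1,6) g=1 f=8]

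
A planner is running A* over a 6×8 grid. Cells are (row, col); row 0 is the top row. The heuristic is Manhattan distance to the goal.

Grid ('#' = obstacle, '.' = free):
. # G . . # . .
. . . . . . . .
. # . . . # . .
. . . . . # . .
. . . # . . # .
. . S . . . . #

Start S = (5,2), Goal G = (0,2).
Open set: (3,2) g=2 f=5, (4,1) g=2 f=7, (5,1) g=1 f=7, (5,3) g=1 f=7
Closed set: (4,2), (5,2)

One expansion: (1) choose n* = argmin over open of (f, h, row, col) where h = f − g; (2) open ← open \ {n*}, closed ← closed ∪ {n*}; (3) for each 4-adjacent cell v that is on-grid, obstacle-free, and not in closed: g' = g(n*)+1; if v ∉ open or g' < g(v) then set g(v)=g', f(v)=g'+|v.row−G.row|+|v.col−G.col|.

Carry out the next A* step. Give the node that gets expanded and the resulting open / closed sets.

step 1: expand (3,2) (f=5, h=3) → closed; open now [(2,2) g=3 f=5, (3,1) g=3 f=7, (3,3) g=3 f=7, (4,1) g=2 f=7, (5,1) g=1 f=7, (5,3) g=1 f=7]

expanded=(3,2); open=[(2,2) g=3 f=5, (3,1) g=3 f=7, (3,3) g=3 f=7, (4,1) g=2 f=7, (5,1) g=1 f=7, (5,3) g=1 f=7]; closed=[(3,2), (4,2), (5,2)]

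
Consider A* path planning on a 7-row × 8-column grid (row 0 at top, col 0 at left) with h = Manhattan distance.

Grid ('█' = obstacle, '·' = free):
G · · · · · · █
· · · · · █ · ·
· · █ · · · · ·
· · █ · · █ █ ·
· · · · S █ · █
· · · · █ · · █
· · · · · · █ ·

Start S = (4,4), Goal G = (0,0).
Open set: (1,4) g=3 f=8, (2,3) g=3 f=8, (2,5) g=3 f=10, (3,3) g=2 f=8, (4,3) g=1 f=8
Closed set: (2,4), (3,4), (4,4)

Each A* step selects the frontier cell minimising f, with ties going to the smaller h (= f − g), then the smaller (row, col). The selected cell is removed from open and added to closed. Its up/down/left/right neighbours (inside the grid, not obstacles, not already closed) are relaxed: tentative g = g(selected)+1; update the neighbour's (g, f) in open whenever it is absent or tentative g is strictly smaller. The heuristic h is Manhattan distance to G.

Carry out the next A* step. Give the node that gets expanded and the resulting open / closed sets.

expanded=(1,4); open=[(0,4) g=4 f=8, (1,3) g=4 f=8, (2,3) g=3 f=8, (2,5) g=3 f=10, (3,3) g=2 f=8, (4,3) g=1 f=8]; closed=[(1,4), (2,4), (3,4), (4,4)]

step 1: expand (1,4) (f=8, h=5) → closed; open now [(0,4) g=4 f=8, (1,3) g=4 f=8, (2,3) g=3 f=8, (2,5) g=3 f=10, (3,3) g=2 f=8, (4,3) g=1 f=8]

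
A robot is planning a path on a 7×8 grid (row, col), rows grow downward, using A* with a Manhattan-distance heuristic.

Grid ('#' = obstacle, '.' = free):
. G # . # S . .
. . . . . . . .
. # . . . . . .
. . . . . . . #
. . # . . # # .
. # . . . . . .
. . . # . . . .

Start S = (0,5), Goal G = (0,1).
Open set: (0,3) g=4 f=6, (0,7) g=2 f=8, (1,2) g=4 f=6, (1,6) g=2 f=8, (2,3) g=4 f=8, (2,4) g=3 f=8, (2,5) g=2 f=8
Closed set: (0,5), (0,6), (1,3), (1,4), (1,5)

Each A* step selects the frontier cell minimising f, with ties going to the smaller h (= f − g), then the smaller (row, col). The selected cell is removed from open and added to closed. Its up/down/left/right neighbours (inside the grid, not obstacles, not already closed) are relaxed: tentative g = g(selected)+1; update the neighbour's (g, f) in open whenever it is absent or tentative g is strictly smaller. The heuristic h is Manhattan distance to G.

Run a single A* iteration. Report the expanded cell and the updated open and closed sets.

expanded=(0,3); open=[(0,7) g=2 f=8, (1,2) g=4 f=6, (1,6) g=2 f=8, (2,3) g=4 f=8, (2,4) g=3 f=8, (2,5) g=2 f=8]; closed=[(0,3), (0,5), (0,6), (1,3), (1,4), (1,5)]

step 1: expand (0,3) (f=6, h=2) → closed; open now [(0,7) g=2 f=8, (1,2) g=4 f=6, (1,6) g=2 f=8, (2,3) g=4 f=8, (2,4) g=3 f=8, (2,5) g=2 f=8]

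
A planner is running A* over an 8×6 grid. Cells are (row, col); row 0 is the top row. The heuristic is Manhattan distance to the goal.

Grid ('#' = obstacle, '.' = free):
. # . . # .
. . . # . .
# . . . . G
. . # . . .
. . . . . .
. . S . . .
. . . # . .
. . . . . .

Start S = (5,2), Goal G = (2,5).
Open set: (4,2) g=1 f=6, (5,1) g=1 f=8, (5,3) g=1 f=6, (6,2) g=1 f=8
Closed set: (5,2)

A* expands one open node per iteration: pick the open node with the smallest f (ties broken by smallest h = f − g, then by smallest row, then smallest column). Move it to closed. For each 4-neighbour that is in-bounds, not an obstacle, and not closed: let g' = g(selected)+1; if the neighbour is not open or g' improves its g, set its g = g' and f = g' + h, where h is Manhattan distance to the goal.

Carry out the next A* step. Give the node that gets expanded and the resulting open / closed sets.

expanded=(4,2); open=[(4,1) g=2 f=8, (4,3) g=2 f=6, (5,1) g=1 f=8, (5,3) g=1 f=6, (6,2) g=1 f=8]; closed=[(4,2), (5,2)]

step 1: expand (4,2) (f=6, h=5) → closed; open now [(4,1) g=2 f=8, (4,3) g=2 f=6, (5,1) g=1 f=8, (5,3) g=1 f=6, (6,2) g=1 f=8]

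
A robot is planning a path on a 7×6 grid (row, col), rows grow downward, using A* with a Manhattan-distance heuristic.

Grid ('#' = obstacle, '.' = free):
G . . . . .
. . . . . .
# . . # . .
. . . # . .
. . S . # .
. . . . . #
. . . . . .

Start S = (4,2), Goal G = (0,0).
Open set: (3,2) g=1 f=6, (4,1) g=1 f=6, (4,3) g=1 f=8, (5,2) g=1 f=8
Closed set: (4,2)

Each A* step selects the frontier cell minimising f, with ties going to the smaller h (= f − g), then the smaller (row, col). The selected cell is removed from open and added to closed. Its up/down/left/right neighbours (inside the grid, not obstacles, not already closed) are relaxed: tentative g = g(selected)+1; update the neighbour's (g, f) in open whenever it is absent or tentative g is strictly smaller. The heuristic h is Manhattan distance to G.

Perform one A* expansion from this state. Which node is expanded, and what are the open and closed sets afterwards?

expanded=(3,2); open=[(2,2) g=2 f=6, (3,1) g=2 f=6, (4,1) g=1 f=6, (4,3) g=1 f=8, (5,2) g=1 f=8]; closed=[(3,2), (4,2)]

step 1: expand (3,2) (f=6, h=5) → closed; open now [(2,2) g=2 f=6, (3,1) g=2 f=6, (4,1) g=1 f=6, (4,3) g=1 f=8, (5,2) g=1 f=8]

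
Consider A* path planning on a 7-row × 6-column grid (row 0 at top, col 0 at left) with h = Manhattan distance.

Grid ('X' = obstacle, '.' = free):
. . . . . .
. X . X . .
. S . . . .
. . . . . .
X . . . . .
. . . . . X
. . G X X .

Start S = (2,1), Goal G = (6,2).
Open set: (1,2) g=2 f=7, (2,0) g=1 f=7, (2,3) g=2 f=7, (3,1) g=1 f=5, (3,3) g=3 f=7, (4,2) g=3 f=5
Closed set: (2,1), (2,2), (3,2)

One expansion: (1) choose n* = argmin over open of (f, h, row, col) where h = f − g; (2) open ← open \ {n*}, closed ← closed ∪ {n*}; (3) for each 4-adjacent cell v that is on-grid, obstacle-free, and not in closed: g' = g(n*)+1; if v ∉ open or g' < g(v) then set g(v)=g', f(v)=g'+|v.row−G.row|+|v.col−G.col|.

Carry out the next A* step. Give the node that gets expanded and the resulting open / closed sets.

expanded=(4,2); open=[(1,2) g=2 f=7, (2,0) g=1 f=7, (2,3) g=2 f=7, (3,1) g=1 f=5, (3,3) g=3 f=7, (4,1) g=4 f=7, (4,3) g=4 f=7, (5,2) g=4 f=5]; closed=[(2,1), (2,2), (3,2), (4,2)]

step 1: expand (4,2) (f=5, h=2) → closed; open now [(1,2) g=2 f=7, (2,0) g=1 f=7, (2,3) g=2 f=7, (3,1) g=1 f=5, (3,3) g=3 f=7, (4,1) g=4 f=7, (4,3) g=4 f=7, (5,2) g=4 f=5]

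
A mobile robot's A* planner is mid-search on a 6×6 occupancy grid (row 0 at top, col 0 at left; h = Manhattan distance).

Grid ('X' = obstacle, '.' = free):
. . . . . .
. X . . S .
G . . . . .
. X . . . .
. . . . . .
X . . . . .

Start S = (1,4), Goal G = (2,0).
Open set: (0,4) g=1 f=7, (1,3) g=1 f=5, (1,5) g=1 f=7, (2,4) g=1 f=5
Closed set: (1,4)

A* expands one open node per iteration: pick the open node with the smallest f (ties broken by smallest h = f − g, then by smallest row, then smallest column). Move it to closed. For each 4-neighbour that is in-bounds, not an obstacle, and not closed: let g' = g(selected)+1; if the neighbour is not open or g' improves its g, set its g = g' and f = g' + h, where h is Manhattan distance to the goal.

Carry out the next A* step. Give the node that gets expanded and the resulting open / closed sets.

step 1: expand (1,3) (f=5, h=4) → closed; open now [(0,3) g=2 f=7, (0,4) g=1 f=7, (1,2) g=2 f=5, (1,5) g=1 f=7, (2,3) g=2 f=5, (2,4) g=1 f=5]

expanded=(1,3); open=[(0,3) g=2 f=7, (0,4) g=1 f=7, (1,2) g=2 f=5, (1,5) g=1 f=7, (2,3) g=2 f=5, (2,4) g=1 f=5]; closed=[(1,3), (1,4)]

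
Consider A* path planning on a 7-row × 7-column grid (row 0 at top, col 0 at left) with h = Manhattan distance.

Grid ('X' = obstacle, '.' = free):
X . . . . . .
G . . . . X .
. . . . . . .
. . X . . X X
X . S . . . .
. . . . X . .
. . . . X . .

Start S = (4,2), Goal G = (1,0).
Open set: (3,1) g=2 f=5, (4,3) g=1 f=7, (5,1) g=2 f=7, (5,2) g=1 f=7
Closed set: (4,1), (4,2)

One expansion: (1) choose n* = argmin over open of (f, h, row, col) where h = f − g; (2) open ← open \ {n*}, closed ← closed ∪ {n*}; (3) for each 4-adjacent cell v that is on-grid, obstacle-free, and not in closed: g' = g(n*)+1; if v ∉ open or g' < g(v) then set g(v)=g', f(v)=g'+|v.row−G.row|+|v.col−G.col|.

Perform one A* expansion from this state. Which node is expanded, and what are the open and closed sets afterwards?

step 1: expand (3,1) (f=5, h=3) → closed; open now [(2,1) g=3 f=5, (3,0) g=3 f=5, (4,3) g=1 f=7, (5,1) g=2 f=7, (5,2) g=1 f=7]

expanded=(3,1); open=[(2,1) g=3 f=5, (3,0) g=3 f=5, (4,3) g=1 f=7, (5,1) g=2 f=7, (5,2) g=1 f=7]; closed=[(3,1), (4,1), (4,2)]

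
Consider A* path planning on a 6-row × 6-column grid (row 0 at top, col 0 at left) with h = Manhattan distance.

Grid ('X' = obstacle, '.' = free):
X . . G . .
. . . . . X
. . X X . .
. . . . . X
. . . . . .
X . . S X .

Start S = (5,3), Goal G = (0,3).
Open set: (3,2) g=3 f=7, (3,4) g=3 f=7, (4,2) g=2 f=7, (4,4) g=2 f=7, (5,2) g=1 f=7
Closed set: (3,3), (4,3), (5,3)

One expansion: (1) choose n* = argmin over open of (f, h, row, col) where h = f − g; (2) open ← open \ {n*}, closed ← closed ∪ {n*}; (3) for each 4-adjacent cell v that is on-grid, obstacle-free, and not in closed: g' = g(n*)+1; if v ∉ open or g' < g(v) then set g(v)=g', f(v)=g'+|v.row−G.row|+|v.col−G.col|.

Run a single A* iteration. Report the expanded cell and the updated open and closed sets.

step 1: expand (3,2) (f=7, h=4) → closed; open now [(3,1) g=4 f=9, (3,4) g=3 f=7, (4,2) g=2 f=7, (4,4) g=2 f=7, (5,2) g=1 f=7]

expanded=(3,2); open=[(3,1) g=4 f=9, (3,4) g=3 f=7, (4,2) g=2 f=7, (4,4) g=2 f=7, (5,2) g=1 f=7]; closed=[(3,2), (3,3), (4,3), (5,3)]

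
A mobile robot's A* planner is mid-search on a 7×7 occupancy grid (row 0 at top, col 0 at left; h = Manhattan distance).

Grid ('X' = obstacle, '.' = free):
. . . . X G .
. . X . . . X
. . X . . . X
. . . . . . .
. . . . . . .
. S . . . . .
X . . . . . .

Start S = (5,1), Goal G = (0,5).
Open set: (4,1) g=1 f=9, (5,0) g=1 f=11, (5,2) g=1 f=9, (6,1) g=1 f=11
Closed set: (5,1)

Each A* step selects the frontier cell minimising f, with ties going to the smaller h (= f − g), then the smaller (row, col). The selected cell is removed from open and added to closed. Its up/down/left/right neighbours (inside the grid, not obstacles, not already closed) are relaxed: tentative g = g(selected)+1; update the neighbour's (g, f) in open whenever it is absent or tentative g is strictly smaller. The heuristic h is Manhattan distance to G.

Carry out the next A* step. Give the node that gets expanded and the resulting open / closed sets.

expanded=(4,1); open=[(3,1) g=2 f=9, (4,0) g=2 f=11, (4,2) g=2 f=9, (5,0) g=1 f=11, (5,2) g=1 f=9, (6,1) g=1 f=11]; closed=[(4,1), (5,1)]

step 1: expand (4,1) (f=9, h=8) → closed; open now [(3,1) g=2 f=9, (4,0) g=2 f=11, (4,2) g=2 f=9, (5,0) g=1 f=11, (5,2) g=1 f=9, (6,1) g=1 f=11]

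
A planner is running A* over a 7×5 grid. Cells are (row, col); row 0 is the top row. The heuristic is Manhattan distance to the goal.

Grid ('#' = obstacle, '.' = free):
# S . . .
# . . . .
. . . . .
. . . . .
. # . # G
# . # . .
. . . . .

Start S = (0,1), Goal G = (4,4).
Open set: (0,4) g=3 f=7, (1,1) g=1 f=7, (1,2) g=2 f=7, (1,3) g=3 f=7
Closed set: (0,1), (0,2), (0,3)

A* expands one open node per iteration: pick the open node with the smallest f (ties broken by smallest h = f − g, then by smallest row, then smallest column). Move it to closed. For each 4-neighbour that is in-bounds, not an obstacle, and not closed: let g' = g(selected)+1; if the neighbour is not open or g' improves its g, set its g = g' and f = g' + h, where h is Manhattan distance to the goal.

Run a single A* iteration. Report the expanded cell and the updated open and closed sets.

step 1: expand (0,4) (f=7, h=4) → closed; open now [(1,1) g=1 f=7, (1,2) g=2 f=7, (1,3) g=3 f=7, (1,4) g=4 f=7]

expanded=(0,4); open=[(1,1) g=1 f=7, (1,2) g=2 f=7, (1,3) g=3 f=7, (1,4) g=4 f=7]; closed=[(0,1), (0,2), (0,3), (0,4)]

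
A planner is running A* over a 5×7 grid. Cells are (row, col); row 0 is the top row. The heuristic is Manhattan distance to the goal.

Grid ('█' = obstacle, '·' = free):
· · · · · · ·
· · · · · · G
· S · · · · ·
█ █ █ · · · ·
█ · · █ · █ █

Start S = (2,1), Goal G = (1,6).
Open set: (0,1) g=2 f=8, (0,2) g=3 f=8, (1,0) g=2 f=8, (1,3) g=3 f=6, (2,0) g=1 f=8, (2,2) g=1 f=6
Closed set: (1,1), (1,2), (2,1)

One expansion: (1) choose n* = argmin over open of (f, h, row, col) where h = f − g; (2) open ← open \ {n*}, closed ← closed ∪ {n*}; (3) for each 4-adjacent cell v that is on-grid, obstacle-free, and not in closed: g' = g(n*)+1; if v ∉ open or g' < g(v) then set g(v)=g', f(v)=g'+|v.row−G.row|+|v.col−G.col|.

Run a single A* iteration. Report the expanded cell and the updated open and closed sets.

step 1: expand (1,3) (f=6, h=3) → closed; open now [(0,1) g=2 f=8, (0,2) g=3 f=8, (0,3) g=4 f=8, (1,0) g=2 f=8, (1,4) g=4 f=6, (2,0) g=1 f=8, (2,2) g=1 f=6, (2,3) g=4 f=8]

expanded=(1,3); open=[(0,1) g=2 f=8, (0,2) g=3 f=8, (0,3) g=4 f=8, (1,0) g=2 f=8, (1,4) g=4 f=6, (2,0) g=1 f=8, (2,2) g=1 f=6, (2,3) g=4 f=8]; closed=[(1,1), (1,2), (1,3), (2,1)]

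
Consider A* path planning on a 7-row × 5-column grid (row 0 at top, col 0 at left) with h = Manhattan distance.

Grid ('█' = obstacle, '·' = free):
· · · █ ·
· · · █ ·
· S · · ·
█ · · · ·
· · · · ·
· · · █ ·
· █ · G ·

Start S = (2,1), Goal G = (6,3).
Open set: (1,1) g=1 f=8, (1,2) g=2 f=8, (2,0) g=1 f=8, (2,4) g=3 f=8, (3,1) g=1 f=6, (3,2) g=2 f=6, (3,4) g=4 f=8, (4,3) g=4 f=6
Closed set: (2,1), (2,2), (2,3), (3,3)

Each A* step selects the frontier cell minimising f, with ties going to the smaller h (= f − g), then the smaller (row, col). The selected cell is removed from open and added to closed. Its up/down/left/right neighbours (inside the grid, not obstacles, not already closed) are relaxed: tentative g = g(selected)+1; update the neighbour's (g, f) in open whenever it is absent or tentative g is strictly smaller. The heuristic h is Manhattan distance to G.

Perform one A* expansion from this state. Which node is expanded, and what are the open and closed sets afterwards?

expanded=(4,3); open=[(1,1) g=1 f=8, (1,2) g=2 f=8, (2,0) g=1 f=8, (2,4) g=3 f=8, (3,1) g=1 f=6, (3,2) g=2 f=6, (3,4) g=4 f=8, (4,2) g=5 f=8, (4,4) g=5 f=8]; closed=[(2,1), (2,2), (2,3), (3,3), (4,3)]

step 1: expand (4,3) (f=6, h=2) → closed; open now [(1,1) g=1 f=8, (1,2) g=2 f=8, (2,0) g=1 f=8, (2,4) g=3 f=8, (3,1) g=1 f=6, (3,2) g=2 f=6, (3,4) g=4 f=8, (4,2) g=5 f=8, (4,4) g=5 f=8]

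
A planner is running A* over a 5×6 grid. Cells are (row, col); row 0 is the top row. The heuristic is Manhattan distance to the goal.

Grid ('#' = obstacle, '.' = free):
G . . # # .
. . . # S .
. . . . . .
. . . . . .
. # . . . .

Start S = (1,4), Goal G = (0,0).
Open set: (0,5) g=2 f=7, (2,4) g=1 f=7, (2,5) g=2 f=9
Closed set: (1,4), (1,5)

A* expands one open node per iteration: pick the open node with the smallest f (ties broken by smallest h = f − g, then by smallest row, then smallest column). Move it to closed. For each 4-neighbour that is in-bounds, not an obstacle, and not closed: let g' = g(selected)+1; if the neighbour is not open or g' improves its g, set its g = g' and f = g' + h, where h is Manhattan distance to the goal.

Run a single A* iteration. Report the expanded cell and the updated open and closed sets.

step 1: expand (0,5) (f=7, h=5) → closed; open now [(2,4) g=1 f=7, (2,5) g=2 f=9]

expanded=(0,5); open=[(2,4) g=1 f=7, (2,5) g=2 f=9]; closed=[(0,5), (1,4), (1,5)]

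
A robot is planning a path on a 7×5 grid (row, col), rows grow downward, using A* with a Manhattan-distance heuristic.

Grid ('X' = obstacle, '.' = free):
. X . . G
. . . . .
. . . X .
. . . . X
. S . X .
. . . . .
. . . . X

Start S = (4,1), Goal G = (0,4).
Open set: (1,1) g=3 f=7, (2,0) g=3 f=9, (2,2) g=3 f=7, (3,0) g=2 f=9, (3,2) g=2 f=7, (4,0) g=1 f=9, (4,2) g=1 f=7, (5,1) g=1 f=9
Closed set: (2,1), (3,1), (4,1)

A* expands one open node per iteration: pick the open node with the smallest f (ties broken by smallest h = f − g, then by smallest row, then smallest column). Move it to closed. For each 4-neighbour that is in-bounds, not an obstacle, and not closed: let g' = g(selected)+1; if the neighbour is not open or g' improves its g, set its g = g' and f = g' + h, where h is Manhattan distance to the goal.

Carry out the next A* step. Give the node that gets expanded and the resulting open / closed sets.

step 1: expand (1,1) (f=7, h=4) → closed; open now [(1,0) g=4 f=9, (1,2) g=4 f=7, (2,0) g=3 f=9, (2,2) g=3 f=7, (3,0) g=2 f=9, (3,2) g=2 f=7, (4,0) g=1 f=9, (4,2) g=1 f=7, (5,1) g=1 f=9]

expanded=(1,1); open=[(1,0) g=4 f=9, (1,2) g=4 f=7, (2,0) g=3 f=9, (2,2) g=3 f=7, (3,0) g=2 f=9, (3,2) g=2 f=7, (4,0) g=1 f=9, (4,2) g=1 f=7, (5,1) g=1 f=9]; closed=[(1,1), (2,1), (3,1), (4,1)]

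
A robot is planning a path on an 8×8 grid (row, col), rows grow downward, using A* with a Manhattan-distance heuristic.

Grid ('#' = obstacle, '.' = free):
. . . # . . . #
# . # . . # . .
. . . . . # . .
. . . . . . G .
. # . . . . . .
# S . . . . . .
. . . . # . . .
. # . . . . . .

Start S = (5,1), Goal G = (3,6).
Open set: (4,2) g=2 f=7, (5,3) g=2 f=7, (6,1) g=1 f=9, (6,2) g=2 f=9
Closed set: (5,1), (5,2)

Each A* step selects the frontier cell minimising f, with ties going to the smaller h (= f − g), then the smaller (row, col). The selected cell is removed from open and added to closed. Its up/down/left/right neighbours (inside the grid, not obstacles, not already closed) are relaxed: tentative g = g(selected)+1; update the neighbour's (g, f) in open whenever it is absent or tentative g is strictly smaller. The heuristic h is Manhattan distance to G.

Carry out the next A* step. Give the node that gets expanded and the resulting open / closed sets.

step 1: expand (4,2) (f=7, h=5) → closed; open now [(3,2) g=3 f=7, (4,3) g=3 f=7, (5,3) g=2 f=7, (6,1) g=1 f=9, (6,2) g=2 f=9]

expanded=(4,2); open=[(3,2) g=3 f=7, (4,3) g=3 f=7, (5,3) g=2 f=7, (6,1) g=1 f=9, (6,2) g=2 f=9]; closed=[(4,2), (5,1), (5,2)]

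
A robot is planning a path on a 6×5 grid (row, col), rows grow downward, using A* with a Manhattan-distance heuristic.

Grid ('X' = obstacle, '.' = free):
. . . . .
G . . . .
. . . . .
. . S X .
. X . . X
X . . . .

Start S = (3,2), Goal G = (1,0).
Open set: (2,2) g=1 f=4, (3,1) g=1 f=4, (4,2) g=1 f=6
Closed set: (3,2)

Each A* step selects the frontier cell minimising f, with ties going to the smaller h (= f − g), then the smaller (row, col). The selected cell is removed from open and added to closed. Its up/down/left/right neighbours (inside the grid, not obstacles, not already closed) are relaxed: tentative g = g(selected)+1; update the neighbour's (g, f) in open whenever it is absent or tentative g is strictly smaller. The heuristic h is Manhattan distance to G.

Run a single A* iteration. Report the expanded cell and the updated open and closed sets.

step 1: expand (2,2) (f=4, h=3) → closed; open now [(1,2) g=2 f=4, (2,1) g=2 f=4, (2,3) g=2 f=6, (3,1) g=1 f=4, (4,2) g=1 f=6]

expanded=(2,2); open=[(1,2) g=2 f=4, (2,1) g=2 f=4, (2,3) g=2 f=6, (3,1) g=1 f=4, (4,2) g=1 f=6]; closed=[(2,2), (3,2)]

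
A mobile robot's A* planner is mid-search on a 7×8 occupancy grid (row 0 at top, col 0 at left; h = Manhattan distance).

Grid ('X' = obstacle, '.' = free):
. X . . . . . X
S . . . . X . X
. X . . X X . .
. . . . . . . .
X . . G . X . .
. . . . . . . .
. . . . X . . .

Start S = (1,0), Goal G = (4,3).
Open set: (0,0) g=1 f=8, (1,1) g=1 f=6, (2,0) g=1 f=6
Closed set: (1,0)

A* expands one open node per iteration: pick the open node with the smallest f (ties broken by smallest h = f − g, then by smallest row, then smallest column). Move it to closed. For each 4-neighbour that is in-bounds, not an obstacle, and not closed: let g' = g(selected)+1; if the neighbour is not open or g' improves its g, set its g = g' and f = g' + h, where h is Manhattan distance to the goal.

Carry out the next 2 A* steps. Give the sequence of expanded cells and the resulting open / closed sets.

order=[(1,1) → (1,2)]; open=[(0,0) g=1 f=8, (0,2) g=3 f=8, (1,3) g=3 f=6, (2,0) g=1 f=6, (2,2) g=3 f=6]; closed=[(1,0), (1,1), (1,2)]

step 1: expand (1,1) (f=6, h=5) → closed; open now [(0,0) g=1 f=8, (1,2) g=2 f=6, (2,0) g=1 f=6]
step 2: expand (1,2) (f=6, h=4) → closed; open now [(0,0) g=1 f=8, (0,2) g=3 f=8, (1,3) g=3 f=6, (2,0) g=1 f=6, (2,2) g=3 f=6]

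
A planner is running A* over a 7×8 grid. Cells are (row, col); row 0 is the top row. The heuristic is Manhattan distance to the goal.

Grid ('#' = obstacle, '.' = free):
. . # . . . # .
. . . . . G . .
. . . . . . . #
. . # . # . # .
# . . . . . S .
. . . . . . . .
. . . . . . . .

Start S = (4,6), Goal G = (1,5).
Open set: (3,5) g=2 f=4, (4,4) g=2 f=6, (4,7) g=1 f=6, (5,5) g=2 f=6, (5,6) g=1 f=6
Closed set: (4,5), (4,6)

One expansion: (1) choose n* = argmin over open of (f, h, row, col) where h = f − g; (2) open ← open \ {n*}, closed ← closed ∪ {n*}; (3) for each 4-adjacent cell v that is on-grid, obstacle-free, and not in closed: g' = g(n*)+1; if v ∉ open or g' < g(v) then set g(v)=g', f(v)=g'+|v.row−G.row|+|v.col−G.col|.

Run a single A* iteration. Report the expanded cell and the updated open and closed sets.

expanded=(3,5); open=[(2,5) g=3 f=4, (4,4) g=2 f=6, (4,7) g=1 f=6, (5,5) g=2 f=6, (5,6) g=1 f=6]; closed=[(3,5), (4,5), (4,6)]

step 1: expand (3,5) (f=4, h=2) → closed; open now [(2,5) g=3 f=4, (4,4) g=2 f=6, (4,7) g=1 f=6, (5,5) g=2 f=6, (5,6) g=1 f=6]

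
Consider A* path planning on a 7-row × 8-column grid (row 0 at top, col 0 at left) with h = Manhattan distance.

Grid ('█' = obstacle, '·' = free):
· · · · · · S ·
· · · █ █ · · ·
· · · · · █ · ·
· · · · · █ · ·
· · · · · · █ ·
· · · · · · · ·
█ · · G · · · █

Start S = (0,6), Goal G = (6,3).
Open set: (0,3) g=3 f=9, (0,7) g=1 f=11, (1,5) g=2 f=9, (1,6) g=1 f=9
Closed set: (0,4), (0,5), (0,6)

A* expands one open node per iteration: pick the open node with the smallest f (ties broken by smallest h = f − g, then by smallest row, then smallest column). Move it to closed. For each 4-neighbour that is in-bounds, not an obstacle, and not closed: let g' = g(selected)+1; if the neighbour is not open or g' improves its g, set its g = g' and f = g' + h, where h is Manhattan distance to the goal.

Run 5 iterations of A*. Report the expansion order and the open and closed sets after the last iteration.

step 1: expand (0,3) (f=9, h=6) → closed; open now [(0,2) g=4 f=11, (0,7) g=1 f=11, (1,5) g=2 f=9, (1,6) g=1 f=9]
step 2: expand (1,5) (f=9, h=7) → closed; open now [(0,2) g=4 f=11, (0,7) g=1 f=11, (1,6) g=1 f=9]
step 3: expand (1,6) (f=9, h=8) → closed; open now [(0,2) g=4 f=11, (0,7) g=1 f=11, (1,7) g=2 f=11, (2,6) g=2 f=9]
step 4: expand (2,6) (f=9, h=7) → closed; open now [(0,2) g=4 f=11, (0,7) g=1 f=11, (1,7) g=2 f=11, (2,7) g=3 f=11, (3,6) g=3 f=9]
step 5: expand (3,6) (f=9, h=6) → closed; open now [(0,2) g=4 f=11, (0,7) g=1 f=11, (1,7) g=2 f=11, (2,7) g=3 f=11, (3,7) g=4 f=11]

order=[(0,3) → (1,5) → (1,6) → (2,6) → (3,6)]; open=[(0,2) g=4 f=11, (0,7) g=1 f=11, (1,7) g=2 f=11, (2,7) g=3 f=11, (3,7) g=4 f=11]; closed=[(0,3), (0,4), (0,5), (0,6), (1,5), (1,6), (2,6), (3,6)]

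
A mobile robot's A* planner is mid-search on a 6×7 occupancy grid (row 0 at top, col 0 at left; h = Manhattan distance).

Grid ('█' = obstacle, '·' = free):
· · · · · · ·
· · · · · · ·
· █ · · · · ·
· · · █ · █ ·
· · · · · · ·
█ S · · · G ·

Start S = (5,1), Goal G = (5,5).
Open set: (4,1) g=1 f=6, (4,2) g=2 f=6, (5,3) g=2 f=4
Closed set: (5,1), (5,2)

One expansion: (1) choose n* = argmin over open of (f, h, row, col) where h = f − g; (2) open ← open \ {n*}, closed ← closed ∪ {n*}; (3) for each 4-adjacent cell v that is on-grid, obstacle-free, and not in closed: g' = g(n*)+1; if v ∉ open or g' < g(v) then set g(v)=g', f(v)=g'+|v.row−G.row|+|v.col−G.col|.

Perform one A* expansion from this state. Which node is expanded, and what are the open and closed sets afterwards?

expanded=(5,3); open=[(4,1) g=1 f=6, (4,2) g=2 f=6, (4,3) g=3 f=6, (5,4) g=3 f=4]; closed=[(5,1), (5,2), (5,3)]

step 1: expand (5,3) (f=4, h=2) → closed; open now [(4,1) g=1 f=6, (4,2) g=2 f=6, (4,3) g=3 f=6, (5,4) g=3 f=4]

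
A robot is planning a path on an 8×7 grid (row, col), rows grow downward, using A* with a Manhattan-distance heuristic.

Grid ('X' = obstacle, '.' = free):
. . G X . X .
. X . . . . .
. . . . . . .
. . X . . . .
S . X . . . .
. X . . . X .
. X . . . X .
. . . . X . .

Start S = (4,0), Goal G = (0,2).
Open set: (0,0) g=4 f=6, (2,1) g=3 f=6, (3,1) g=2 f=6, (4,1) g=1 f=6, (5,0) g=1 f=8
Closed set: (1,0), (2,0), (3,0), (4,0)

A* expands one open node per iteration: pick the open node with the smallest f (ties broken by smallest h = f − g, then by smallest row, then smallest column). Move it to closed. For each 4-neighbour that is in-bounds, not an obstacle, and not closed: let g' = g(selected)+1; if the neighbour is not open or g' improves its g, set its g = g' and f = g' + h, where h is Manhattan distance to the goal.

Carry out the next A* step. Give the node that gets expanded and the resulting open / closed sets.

expanded=(0,0); open=[(0,1) g=5 f=6, (2,1) g=3 f=6, (3,1) g=2 f=6, (4,1) g=1 f=6, (5,0) g=1 f=8]; closed=[(0,0), (1,0), (2,0), (3,0), (4,0)]

step 1: expand (0,0) (f=6, h=2) → closed; open now [(0,1) g=5 f=6, (2,1) g=3 f=6, (3,1) g=2 f=6, (4,1) g=1 f=6, (5,0) g=1 f=8]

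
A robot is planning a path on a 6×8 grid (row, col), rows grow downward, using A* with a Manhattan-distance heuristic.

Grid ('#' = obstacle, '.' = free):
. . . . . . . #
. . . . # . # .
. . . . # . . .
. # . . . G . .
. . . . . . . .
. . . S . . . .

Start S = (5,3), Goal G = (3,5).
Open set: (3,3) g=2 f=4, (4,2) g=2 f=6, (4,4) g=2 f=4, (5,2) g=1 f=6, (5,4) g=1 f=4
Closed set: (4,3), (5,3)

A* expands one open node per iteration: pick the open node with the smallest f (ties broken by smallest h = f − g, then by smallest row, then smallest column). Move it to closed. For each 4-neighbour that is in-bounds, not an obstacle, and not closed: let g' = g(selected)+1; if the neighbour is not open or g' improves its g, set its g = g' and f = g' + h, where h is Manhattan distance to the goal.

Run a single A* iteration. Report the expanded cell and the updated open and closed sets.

step 1: expand (3,3) (f=4, h=2) → closed; open now [(2,3) g=3 f=6, (3,2) g=3 f=6, (3,4) g=3 f=4, (4,2) g=2 f=6, (4,4) g=2 f=4, (5,2) g=1 f=6, (5,4) g=1 f=4]

expanded=(3,3); open=[(2,3) g=3 f=6, (3,2) g=3 f=6, (3,4) g=3 f=4, (4,2) g=2 f=6, (4,4) g=2 f=4, (5,2) g=1 f=6, (5,4) g=1 f=4]; closed=[(3,3), (4,3), (5,3)]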